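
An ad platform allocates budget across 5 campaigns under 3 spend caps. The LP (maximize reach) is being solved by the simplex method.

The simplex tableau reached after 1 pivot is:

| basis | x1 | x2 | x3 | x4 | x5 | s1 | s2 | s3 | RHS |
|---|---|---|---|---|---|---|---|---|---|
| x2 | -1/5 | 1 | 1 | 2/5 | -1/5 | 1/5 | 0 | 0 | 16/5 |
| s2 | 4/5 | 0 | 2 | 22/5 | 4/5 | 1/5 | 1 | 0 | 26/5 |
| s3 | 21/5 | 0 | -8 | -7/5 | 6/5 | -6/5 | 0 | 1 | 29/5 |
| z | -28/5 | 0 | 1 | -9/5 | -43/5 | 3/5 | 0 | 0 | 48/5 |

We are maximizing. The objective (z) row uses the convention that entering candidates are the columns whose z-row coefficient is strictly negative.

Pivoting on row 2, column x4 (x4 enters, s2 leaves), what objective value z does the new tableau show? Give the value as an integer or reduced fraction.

129/11

Minimum ratio for x4: (26/5)/(22/5) = 13/11.
z changes by −(z-row coeff of x4)·ratio = −(-9/5)·(13/11) = 117/55.
New z = 48/5 + (117/55) = 129/11.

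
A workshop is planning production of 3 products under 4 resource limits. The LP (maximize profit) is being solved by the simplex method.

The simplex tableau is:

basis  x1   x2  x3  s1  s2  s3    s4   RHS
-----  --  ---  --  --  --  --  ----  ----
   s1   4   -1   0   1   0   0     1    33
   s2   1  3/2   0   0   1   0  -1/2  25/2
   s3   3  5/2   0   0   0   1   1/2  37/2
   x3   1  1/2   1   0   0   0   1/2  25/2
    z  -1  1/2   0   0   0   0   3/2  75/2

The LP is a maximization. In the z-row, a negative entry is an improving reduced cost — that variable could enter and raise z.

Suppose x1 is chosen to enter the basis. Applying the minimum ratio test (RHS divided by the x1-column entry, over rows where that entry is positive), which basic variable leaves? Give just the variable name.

Ratios: row 1 (s1): 33/4 = 33/4; row 2 (s2): (25/2)/1 = 25/2; row 3 (s3): (37/2)/3 = 37/6; row 4 (x3): (25/2)/1 = 25/2.
Minimum ratio 37/6 is in the s3 row, so s3 leaves.

s3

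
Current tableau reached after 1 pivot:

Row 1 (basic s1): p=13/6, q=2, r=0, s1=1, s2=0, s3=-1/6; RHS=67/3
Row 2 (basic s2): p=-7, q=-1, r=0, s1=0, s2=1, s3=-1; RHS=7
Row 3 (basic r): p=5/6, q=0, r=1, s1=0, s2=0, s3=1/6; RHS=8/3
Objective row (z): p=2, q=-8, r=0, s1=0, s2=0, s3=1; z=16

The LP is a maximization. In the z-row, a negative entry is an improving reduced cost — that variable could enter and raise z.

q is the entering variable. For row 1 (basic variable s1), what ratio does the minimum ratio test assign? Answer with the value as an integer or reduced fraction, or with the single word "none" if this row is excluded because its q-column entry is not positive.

Ratio = RHS / (q entry) = (67/3) / 2 = 67/6.

67/6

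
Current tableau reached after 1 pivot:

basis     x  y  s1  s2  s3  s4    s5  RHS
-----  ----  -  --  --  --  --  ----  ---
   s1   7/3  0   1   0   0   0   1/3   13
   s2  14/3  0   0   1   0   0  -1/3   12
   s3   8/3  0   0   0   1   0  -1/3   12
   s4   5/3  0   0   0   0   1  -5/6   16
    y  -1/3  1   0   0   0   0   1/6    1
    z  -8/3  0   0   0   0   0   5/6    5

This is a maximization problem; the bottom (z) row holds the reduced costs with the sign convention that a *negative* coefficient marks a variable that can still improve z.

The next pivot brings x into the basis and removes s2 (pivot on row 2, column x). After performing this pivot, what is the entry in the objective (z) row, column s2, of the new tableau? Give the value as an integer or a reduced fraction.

Pivot element is row 2, column x: 14/3.
Normalize row 2: new (row 2, s2) = 1/(14/3) = 3/14.
z-row ← z-row − (-8/3)·(new row 2): 0 − (-8/3)·(3/14) = 4/7.

4/7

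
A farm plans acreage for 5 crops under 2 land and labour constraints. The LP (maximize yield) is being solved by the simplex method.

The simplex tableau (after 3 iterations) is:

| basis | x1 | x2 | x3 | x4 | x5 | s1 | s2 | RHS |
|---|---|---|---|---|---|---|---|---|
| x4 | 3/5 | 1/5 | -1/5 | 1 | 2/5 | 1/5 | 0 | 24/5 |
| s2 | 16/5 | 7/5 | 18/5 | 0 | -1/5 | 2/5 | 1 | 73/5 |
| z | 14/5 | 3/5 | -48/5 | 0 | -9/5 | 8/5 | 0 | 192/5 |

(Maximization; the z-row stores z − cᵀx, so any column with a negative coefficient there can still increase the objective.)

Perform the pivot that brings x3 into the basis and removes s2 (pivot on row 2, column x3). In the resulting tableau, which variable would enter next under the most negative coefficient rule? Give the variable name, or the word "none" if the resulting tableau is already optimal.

Pivot element 18/5. New z-row = old z-row − (-48/5)·(row 2/(18/5)).
Updated z-row coefficients: x1: 34/3, x2: 13/3, x3: 0, x4: 0, x5: -7/3, s1: 8/3, s2: 8/3.
The most negative is -7/3 in column x5, so x5 would enter next.

x5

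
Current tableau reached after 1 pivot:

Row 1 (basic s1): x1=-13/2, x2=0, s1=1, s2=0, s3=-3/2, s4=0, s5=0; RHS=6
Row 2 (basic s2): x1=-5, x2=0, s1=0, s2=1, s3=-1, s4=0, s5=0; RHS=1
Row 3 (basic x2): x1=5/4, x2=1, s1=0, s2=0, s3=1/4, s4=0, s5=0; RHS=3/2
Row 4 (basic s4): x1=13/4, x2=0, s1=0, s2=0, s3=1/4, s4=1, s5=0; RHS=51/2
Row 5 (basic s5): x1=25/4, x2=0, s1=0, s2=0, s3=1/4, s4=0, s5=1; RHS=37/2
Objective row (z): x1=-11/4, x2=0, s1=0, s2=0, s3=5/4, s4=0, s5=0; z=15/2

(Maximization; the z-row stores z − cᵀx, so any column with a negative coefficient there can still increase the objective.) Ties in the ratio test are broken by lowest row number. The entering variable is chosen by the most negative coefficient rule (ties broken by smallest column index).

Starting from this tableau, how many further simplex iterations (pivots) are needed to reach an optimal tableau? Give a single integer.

pivot: x1 in, x2 out → z = 54/5
No improving column remains; optimal.

1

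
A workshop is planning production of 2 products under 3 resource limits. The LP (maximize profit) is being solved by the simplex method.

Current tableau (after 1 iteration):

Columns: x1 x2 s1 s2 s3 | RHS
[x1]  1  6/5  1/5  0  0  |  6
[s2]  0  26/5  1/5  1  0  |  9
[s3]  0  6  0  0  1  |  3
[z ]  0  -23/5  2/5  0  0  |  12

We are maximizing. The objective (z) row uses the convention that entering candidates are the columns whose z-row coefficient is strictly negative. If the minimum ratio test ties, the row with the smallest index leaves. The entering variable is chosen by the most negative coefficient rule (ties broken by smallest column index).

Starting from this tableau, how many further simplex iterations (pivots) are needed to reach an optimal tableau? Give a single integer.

1

pivot: x2 in, s3 out → z = 143/10
No improving column remains; optimal.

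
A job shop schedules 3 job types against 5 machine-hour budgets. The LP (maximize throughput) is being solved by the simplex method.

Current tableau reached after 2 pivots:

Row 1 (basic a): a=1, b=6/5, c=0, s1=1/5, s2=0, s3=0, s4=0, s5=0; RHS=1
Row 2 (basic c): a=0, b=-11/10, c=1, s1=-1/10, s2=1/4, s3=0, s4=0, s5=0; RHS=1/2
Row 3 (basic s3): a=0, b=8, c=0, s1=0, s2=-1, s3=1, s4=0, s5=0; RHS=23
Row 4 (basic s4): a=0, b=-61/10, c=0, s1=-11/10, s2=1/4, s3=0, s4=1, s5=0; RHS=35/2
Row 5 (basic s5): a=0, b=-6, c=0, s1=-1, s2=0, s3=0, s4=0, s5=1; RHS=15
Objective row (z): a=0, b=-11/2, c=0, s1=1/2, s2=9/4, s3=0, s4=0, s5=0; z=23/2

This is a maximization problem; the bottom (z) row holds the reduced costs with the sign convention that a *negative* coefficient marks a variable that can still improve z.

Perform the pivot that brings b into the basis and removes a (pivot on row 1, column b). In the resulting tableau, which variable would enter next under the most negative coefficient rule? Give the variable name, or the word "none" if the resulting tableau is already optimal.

Pivot element 6/5. New z-row = old z-row − (-11/2)·(row 1/(6/5)).
Updated z-row coefficients: a: 55/12, b: 0, c: 0, s1: 17/12, s2: 9/4, s3: 0, s4: 0, s5: 0.
No coefficient is strictly negative; the tableau after this pivot is optimal.

none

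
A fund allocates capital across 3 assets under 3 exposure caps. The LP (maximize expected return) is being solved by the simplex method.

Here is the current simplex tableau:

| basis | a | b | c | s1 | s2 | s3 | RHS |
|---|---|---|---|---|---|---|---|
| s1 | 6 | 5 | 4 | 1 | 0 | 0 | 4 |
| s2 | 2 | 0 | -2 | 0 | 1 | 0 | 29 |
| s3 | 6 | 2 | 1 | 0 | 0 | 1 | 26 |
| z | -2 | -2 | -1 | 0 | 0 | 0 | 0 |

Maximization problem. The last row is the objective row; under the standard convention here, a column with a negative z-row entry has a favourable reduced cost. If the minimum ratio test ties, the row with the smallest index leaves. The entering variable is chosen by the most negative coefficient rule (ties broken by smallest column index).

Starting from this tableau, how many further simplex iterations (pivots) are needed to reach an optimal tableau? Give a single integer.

2

pivot: a in, s1 out → z = 4/3
pivot: b in, a out → z = 8/5
No improving column remains; optimal.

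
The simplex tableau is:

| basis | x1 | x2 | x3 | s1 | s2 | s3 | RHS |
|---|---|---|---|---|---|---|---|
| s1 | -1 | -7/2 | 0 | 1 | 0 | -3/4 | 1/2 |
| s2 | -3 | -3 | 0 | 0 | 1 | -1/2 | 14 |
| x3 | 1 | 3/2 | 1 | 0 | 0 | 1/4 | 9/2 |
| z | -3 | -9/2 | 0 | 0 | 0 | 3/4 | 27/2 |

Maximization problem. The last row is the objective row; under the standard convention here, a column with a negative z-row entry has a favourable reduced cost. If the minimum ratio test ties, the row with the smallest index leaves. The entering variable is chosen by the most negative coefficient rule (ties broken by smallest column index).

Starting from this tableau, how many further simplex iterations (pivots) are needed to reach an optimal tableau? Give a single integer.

1

pivot: x2 in, x3 out → z = 27
No improving column remains; optimal.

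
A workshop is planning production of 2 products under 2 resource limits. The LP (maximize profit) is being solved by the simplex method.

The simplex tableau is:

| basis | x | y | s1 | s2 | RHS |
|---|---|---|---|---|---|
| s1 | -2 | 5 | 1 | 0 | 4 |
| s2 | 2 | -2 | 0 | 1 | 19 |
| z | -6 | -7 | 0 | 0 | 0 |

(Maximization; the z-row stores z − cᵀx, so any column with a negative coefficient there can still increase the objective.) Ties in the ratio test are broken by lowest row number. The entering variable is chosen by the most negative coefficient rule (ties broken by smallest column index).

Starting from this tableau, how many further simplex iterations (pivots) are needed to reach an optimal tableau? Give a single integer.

pivot: y in, s1 out → z = 28/5
pivot: x in, s2 out → z = 470/3
No improving column remains; optimal.

2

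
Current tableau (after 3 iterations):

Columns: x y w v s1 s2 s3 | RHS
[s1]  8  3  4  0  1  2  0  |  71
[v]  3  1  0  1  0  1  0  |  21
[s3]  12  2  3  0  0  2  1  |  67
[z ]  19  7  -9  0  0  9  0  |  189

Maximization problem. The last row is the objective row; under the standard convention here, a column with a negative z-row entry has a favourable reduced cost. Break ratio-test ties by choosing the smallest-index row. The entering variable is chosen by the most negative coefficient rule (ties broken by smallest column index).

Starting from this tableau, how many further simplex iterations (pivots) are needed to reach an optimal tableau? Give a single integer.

pivot: w in, s1 out → z = 1395/4
No improving column remains; optimal.

1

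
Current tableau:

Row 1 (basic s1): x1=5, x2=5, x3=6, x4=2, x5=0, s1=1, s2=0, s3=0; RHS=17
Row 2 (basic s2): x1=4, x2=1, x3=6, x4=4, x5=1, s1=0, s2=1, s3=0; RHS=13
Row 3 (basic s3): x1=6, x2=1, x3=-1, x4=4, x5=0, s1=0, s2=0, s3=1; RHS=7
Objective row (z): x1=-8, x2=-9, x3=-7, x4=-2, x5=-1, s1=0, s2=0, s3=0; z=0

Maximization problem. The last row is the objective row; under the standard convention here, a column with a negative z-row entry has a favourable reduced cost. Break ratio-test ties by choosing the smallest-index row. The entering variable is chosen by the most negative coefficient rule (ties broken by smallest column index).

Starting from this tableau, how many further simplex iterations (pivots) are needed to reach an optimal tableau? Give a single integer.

pivot: x2 in, s1 out → z = 153/5
pivot: x5 in, s2 out → z = 201/5
No improving column remains; optimal.

2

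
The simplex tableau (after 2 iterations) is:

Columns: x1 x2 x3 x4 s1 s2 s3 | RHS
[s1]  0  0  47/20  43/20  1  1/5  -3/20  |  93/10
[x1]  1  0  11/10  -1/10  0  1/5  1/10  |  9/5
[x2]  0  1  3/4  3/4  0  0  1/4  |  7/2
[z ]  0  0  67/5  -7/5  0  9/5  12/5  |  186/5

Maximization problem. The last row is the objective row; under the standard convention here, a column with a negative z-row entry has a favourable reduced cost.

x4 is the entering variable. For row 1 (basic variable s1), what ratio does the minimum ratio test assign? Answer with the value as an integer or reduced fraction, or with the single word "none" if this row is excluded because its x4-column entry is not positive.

186/43

Ratio = RHS / (x4 entry) = (93/10) / (43/20) = 186/43.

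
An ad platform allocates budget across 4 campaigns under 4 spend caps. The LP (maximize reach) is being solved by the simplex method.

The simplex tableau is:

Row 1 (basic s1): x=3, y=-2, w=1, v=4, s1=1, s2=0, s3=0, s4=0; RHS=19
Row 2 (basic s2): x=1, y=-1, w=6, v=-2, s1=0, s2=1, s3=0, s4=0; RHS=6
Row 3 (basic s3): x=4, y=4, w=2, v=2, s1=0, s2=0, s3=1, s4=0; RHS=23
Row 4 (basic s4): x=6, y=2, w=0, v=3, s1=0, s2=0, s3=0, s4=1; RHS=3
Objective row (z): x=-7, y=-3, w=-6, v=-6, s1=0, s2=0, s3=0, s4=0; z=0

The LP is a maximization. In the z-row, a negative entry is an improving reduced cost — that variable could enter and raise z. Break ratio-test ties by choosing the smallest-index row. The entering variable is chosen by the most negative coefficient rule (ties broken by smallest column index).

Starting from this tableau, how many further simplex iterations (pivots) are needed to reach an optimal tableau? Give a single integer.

pivot: x in, s4 out → z = 7/2
pivot: w in, s2 out → z = 9
pivot: v in, x out → z = 14
No improving column remains; optimal.

3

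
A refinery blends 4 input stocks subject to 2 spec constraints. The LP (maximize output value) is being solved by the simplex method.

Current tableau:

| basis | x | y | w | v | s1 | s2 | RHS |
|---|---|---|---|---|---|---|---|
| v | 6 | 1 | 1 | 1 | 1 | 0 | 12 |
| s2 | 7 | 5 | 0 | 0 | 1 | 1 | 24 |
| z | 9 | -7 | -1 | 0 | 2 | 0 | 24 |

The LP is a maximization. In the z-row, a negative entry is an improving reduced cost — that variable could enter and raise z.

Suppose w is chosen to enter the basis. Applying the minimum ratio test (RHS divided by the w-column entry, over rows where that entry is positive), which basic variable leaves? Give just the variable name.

Ratios: row 1 (v): 12/1 = 12; row 2 (s2): entry 0 ≤ 0, skip.
Minimum ratio 12 is in the v row, so v leaves.

v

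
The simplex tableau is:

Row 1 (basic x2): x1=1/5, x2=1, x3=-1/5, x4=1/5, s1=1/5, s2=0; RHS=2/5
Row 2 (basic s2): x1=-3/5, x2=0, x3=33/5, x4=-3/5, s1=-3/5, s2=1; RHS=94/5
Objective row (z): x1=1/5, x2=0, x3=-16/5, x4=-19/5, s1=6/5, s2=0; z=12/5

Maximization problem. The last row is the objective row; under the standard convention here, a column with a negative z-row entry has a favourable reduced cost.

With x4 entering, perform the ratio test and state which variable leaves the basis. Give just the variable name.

Ratios: row 1 (x2): (2/5)/(1/5) = 2; row 2 (s2): entry -3/5 ≤ 0, skip.
Minimum ratio 2 is in the x2 row, so x2 leaves.

x2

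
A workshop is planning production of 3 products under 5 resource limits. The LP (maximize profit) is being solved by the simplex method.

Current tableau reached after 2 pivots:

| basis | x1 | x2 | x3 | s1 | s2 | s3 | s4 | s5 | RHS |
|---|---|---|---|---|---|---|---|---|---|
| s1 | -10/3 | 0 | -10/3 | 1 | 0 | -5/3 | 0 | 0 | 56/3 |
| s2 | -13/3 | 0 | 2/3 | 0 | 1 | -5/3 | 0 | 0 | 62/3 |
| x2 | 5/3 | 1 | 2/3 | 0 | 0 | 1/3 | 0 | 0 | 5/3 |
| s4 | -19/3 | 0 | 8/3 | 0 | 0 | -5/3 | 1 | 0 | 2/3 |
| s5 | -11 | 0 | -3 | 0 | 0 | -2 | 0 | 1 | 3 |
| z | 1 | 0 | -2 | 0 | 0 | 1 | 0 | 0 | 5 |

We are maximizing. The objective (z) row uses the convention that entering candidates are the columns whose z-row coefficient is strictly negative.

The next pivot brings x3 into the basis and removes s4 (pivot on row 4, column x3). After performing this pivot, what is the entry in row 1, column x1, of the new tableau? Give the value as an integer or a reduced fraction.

Pivot element is row 4, column x3: 8/3.
Normalize row 4: new (row 4, x1) = (-19/3)/(8/3) = -19/8.
row 1 ← row 1 − (-10/3)·(new row 4): -10/3 − (-10/3)·(-19/8) = -45/4.

-45/4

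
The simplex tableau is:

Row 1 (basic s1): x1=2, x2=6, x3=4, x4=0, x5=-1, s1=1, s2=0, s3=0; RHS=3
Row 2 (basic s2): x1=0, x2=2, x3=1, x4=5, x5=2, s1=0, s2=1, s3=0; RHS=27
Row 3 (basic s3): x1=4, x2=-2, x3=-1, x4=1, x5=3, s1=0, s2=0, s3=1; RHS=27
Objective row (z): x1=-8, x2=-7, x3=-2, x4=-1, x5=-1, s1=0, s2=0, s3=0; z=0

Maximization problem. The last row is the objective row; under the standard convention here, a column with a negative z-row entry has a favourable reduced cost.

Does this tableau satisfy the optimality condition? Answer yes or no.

Column x1 has objective-row coefficient -8, which is negative; an improving pivot exists, so not yet optimal.

no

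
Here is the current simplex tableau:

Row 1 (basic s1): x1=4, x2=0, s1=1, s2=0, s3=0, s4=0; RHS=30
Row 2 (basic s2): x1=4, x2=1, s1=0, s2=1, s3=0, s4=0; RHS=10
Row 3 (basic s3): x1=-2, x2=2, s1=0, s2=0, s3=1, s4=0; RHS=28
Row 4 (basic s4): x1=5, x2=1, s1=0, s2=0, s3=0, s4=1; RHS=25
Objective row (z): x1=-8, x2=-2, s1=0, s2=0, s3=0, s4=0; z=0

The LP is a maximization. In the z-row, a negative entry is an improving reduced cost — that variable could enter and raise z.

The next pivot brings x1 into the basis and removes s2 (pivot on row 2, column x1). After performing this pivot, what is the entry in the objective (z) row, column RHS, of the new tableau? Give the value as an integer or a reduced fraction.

20

Pivot element is row 2, column x1: 4.
Normalize row 2: new (row 2, RHS) = 10/4 = 5/2.
z-row ← z-row − (-8)·(new row 2): 0 − (-8)·(5/2) = 20.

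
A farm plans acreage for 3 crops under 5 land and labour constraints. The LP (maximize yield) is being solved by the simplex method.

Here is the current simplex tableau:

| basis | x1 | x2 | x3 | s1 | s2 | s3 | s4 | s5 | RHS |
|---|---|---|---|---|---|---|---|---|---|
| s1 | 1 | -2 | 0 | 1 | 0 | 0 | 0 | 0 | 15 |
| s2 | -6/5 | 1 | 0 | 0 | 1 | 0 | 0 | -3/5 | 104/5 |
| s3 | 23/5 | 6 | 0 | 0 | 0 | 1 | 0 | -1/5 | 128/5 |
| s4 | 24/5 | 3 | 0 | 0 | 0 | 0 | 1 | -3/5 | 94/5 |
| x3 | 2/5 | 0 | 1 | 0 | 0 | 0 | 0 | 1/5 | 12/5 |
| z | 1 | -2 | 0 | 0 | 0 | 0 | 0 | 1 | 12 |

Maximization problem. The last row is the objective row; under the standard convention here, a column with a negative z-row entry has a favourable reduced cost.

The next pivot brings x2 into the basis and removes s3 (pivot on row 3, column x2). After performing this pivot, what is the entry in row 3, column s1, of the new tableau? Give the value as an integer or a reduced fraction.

Pivot element is row 3, column x2: 6.
Normalize row 3: new (row 3, s1) = 0/6 = 0.
Row 3 is the pivot row, so the entry is 0.

0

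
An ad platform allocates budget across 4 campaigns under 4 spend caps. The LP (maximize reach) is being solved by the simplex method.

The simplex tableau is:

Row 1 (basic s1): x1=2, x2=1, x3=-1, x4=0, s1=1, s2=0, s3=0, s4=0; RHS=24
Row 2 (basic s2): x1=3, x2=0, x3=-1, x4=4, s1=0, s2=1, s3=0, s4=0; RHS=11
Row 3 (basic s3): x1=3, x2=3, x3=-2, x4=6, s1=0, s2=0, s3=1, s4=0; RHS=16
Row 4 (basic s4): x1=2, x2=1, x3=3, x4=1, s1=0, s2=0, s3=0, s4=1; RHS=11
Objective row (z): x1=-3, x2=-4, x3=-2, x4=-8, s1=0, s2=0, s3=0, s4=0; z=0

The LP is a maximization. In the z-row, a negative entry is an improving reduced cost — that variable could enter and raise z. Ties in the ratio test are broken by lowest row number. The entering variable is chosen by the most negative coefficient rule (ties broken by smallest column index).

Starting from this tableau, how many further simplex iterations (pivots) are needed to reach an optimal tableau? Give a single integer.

pivot: x4 in, s3 out → z = 64/3
pivot: x3 in, s2 out → z = 26
pivot: x2 in, s4 out → z = 1346/41
No improving column remains; optimal.

3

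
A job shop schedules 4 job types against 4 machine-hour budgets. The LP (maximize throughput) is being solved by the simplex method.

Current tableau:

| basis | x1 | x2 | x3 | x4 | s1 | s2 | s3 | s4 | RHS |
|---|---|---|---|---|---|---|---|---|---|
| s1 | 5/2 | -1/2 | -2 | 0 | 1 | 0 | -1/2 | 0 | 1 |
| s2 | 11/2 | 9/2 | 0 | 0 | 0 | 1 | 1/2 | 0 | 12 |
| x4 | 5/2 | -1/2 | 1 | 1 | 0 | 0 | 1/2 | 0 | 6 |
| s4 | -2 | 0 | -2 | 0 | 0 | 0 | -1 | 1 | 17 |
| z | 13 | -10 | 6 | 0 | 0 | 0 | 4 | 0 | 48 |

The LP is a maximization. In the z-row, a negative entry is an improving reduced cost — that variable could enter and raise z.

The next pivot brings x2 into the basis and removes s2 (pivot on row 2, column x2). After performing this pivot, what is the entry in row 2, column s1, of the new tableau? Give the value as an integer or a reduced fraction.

Pivot element is row 2, column x2: 9/2.
Normalize row 2: new (row 2, s1) = 0/(9/2) = 0.
Row 2 is the pivot row, so the entry is 0.

0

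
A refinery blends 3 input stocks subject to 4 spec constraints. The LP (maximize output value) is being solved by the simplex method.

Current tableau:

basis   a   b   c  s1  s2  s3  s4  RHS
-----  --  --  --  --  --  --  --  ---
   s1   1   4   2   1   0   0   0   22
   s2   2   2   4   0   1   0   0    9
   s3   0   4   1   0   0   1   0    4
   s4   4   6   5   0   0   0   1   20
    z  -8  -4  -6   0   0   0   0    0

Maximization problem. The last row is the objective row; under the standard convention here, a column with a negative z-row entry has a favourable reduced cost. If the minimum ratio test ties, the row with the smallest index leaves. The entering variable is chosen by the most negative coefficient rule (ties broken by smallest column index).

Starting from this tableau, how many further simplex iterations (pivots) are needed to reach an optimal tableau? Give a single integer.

1

pivot: a in, s2 out → z = 36
No improving column remains; optimal.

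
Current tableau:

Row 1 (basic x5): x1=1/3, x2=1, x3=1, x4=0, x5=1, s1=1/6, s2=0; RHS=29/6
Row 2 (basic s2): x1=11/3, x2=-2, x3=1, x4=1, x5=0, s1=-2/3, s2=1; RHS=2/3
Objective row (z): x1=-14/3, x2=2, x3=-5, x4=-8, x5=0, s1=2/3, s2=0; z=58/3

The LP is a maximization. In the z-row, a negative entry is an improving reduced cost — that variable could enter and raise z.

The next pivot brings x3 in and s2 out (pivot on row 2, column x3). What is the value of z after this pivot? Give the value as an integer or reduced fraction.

Minimum ratio for x3: (2/3)/1 = 2/3.
z changes by −(z-row coeff of x3)·ratio = −(-5)·(2/3) = 10/3.
New z = 58/3 + (10/3) = 68/3.

68/3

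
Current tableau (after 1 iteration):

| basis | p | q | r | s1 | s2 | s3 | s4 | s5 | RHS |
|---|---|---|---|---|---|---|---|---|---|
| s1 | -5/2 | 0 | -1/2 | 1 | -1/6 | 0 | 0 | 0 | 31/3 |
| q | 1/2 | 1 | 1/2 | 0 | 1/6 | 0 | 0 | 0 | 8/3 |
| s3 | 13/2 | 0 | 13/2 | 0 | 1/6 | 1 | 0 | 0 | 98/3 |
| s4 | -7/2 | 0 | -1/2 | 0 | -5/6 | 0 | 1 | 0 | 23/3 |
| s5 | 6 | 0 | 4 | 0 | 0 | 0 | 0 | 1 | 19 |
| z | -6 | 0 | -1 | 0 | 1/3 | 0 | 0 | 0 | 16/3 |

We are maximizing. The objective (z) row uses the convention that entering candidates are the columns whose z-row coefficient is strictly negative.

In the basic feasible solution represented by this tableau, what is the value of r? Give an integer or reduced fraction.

0

r is nonbasic (not in the basis column), so its value in the current BFS is 0.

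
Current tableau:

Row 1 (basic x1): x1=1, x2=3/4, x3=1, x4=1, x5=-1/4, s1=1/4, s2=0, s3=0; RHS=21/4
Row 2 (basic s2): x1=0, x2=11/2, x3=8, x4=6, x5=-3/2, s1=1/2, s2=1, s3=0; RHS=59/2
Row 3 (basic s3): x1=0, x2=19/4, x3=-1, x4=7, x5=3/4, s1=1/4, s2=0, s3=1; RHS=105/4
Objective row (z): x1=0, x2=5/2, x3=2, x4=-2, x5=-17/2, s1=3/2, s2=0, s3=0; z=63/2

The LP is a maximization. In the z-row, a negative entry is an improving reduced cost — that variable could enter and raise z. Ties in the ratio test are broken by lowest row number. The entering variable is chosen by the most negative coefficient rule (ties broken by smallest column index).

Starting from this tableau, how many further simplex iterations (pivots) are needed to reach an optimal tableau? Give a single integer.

pivot: x5 in, s3 out → z = 329
pivot: x3 in, s2 out → z = 4109/9
No improving column remains; optimal.

2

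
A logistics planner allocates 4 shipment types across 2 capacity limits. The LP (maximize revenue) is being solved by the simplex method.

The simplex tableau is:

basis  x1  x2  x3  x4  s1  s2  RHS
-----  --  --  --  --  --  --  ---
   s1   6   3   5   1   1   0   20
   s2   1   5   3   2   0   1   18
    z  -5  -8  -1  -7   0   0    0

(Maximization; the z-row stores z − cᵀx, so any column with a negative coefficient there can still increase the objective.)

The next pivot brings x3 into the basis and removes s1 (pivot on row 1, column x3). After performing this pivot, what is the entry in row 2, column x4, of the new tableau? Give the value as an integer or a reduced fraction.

7/5

Pivot element is row 1, column x3: 5.
Normalize row 1: new (row 1, x4) = 1/5 = 1/5.
row 2 ← row 2 − 3·(new row 1): 2 − 3·(1/5) = 7/5.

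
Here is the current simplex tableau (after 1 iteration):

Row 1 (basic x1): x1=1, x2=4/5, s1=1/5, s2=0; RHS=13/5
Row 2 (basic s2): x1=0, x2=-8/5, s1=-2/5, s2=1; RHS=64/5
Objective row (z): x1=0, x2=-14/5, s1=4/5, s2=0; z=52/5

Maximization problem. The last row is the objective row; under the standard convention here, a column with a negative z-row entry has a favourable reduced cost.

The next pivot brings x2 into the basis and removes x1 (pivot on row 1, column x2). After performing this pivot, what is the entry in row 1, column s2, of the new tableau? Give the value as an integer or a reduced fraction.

Pivot element is row 1, column x2: 4/5.
Normalize row 1: new (row 1, s2) = 0/(4/5) = 0.
Row 1 is the pivot row, so the entry is 0.

0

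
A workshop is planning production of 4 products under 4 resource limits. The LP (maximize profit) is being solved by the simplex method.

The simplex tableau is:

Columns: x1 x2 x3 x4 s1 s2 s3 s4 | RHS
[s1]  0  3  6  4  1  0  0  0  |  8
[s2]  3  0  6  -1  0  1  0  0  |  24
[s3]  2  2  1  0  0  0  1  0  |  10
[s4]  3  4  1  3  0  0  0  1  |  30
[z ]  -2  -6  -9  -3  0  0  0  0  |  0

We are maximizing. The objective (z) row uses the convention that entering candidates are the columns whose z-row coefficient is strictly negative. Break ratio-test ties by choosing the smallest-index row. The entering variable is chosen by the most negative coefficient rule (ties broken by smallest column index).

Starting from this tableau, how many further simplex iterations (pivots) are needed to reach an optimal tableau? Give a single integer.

pivot: x3 in, s1 out → z = 12
pivot: x1 in, s3 out → z = 62/3
No improving column remains; optimal.

2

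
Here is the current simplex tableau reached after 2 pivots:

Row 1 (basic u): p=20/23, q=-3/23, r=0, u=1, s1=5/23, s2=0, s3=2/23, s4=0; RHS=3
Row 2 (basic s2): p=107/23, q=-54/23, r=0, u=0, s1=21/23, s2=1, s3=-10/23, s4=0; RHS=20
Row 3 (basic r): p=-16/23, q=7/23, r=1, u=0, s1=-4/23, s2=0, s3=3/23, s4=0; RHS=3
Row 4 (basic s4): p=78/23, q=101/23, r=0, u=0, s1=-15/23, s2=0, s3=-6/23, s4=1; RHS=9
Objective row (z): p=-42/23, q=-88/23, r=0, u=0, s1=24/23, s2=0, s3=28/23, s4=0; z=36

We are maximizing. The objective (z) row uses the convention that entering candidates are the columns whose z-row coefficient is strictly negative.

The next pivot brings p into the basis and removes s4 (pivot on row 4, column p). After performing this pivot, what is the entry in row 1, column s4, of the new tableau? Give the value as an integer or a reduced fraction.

Pivot element is row 4, column p: 78/23.
Normalize row 4: new (row 4, s4) = 1/(78/23) = 23/78.
row 1 ← row 1 − (20/23)·(new row 4): 0 − (20/23)·(23/78) = -10/39.

-10/39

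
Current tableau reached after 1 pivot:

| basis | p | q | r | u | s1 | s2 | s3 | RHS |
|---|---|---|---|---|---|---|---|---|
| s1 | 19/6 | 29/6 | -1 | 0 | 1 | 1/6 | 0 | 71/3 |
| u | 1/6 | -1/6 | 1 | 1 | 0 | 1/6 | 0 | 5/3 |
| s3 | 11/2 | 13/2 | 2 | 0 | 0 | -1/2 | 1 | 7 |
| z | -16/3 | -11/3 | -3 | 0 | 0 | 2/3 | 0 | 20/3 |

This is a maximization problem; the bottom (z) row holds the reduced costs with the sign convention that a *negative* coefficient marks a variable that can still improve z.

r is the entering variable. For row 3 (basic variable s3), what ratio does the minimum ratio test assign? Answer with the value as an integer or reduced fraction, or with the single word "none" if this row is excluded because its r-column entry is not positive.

Ratio = RHS / (r entry) = 7 / 2 = 7/2.

7/2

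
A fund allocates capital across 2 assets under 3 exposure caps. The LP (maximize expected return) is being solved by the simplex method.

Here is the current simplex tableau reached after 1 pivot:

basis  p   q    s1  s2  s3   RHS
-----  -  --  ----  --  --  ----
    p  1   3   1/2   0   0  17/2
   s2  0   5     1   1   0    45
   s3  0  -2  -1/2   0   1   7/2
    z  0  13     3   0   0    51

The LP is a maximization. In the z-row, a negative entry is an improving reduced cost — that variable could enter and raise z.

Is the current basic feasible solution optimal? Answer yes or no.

yes

No objective-row coefficient is strictly negative, so no entering variable exists; the tableau is optimal.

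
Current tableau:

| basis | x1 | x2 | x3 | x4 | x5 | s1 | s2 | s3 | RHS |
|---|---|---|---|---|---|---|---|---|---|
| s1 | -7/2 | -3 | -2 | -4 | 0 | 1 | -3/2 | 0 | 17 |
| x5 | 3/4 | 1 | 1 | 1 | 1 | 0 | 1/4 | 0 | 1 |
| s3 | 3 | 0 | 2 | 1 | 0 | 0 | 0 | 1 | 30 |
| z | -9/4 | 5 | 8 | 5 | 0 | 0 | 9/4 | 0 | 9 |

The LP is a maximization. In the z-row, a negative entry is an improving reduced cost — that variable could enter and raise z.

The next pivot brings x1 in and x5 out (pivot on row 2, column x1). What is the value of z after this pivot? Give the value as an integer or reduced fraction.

12

Minimum ratio for x1: 1/(3/4) = 4/3.
z changes by −(z-row coeff of x1)·ratio = −(-9/4)·(4/3) = 3.
New z = 9 + 3 = 12.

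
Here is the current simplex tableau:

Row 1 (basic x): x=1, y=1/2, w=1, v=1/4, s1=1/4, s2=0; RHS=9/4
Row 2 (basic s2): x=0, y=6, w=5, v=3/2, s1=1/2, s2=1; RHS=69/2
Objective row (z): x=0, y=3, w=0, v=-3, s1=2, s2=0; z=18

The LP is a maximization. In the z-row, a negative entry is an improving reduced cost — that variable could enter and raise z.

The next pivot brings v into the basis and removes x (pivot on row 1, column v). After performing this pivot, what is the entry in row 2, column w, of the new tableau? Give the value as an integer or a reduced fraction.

-1

Pivot element is row 1, column v: 1/4.
Normalize row 1: new (row 1, w) = 1/(1/4) = 4.
row 2 ← row 2 − (3/2)·(new row 1): 5 − (3/2)·4 = -1.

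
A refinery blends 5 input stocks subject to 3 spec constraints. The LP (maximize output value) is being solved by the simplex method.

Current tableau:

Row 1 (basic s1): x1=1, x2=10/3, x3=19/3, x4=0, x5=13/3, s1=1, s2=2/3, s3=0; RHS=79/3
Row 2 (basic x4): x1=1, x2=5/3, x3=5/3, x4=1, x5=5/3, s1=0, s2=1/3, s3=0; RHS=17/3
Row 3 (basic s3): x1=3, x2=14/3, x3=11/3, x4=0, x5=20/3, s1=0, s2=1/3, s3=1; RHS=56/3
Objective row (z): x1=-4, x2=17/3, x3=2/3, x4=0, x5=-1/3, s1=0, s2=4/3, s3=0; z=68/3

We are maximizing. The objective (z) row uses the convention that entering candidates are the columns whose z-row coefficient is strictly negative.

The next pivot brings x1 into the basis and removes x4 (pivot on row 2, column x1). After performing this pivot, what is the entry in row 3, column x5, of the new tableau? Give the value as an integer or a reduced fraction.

Pivot element is row 2, column x1: 1.
Normalize row 2: new (row 2, x5) = (5/3)/1 = 5/3.
row 3 ← row 3 − 3·(new row 2): 20/3 − 3·(5/3) = 5/3.

5/3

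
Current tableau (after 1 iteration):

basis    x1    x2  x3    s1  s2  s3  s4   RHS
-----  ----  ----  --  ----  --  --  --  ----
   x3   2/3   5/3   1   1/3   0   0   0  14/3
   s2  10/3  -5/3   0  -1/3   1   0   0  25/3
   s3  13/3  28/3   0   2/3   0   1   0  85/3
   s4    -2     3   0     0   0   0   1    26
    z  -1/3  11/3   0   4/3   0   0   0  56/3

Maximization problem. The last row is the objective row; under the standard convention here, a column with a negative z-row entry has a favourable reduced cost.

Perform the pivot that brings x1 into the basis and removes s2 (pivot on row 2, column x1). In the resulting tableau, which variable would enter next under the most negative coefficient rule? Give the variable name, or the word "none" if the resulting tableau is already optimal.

Pivot element 10/3. New z-row = old z-row − (-1/3)·(row 2/(10/3)).
Updated z-row coefficients: x1: 0, x2: 7/2, x3: 0, s1: 13/10, s2: 1/10, s3: 0, s4: 0.
No coefficient is strictly negative; the tableau after this pivot is optimal.

none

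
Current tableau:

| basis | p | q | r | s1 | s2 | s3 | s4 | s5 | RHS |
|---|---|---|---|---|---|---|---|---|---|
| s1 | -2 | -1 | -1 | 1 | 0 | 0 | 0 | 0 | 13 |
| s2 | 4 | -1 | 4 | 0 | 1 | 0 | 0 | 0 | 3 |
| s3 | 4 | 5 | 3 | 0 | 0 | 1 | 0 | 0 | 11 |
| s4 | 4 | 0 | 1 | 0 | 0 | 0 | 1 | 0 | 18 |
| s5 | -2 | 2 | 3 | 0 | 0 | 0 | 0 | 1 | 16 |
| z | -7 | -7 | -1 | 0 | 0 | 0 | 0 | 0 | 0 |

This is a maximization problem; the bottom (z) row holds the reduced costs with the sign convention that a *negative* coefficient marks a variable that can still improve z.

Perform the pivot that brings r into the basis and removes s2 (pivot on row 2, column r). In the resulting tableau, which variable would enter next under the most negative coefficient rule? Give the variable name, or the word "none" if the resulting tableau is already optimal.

q

Pivot element 4. New z-row = old z-row − (-1)·(row 2/4).
Updated z-row coefficients: p: -6, q: -29/4, r: 0, s1: 0, s2: 1/4, s3: 0, s4: 0, s5: 0.
The most negative is -29/4 in column q, so q would enter next.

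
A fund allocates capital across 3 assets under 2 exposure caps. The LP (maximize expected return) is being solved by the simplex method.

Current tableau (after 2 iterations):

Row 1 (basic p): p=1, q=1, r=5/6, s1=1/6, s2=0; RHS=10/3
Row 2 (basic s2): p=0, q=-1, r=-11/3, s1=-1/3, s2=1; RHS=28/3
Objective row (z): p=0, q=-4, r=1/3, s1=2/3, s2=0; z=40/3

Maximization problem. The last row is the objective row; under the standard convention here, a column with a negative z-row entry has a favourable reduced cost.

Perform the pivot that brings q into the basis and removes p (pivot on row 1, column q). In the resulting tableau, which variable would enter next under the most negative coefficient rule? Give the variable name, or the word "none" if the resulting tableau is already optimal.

Pivot element 1. New z-row = old z-row − (-4)·(row 1/1).
Updated z-row coefficients: p: 4, q: 0, r: 11/3, s1: 4/3, s2: 0.
No coefficient is strictly negative; the tableau after this pivot is optimal.

none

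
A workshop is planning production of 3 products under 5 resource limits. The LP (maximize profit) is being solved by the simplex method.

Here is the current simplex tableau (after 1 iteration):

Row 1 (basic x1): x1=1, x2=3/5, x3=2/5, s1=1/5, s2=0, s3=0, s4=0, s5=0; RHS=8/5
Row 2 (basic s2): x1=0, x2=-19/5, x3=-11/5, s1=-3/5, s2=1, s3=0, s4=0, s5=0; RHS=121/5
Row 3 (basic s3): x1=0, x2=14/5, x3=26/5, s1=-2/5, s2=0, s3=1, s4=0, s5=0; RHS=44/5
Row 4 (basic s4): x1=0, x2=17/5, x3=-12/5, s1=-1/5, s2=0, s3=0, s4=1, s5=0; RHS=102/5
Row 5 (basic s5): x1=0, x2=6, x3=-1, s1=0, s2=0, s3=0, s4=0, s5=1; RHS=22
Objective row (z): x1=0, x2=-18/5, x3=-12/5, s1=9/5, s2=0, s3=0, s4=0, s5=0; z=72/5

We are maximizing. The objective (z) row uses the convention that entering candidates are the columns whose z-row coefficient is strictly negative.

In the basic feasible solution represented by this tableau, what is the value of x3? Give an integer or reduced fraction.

0

x3 is nonbasic (not in the basis column), so its value in the current BFS is 0.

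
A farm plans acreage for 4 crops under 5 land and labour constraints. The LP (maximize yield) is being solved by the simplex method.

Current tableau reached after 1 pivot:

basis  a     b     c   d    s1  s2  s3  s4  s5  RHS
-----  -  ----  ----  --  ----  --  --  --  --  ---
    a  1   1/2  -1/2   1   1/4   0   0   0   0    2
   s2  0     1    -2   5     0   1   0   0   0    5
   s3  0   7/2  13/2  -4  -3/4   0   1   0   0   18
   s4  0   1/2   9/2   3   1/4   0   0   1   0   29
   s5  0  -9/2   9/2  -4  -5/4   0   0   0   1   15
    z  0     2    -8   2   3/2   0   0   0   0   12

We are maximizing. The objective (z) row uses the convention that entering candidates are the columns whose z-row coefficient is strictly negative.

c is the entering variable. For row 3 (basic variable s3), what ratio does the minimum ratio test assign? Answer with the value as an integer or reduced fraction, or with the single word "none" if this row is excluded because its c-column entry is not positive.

36/13

Ratio = RHS / (c entry) = 18 / (13/2) = 36/13.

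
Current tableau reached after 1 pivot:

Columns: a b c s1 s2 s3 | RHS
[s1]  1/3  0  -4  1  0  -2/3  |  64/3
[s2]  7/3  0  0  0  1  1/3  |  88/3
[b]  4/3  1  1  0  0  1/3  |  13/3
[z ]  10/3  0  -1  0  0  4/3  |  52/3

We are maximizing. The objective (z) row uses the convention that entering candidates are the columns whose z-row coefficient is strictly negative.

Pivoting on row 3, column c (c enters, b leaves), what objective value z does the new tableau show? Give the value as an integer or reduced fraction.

Minimum ratio for c: (13/3)/1 = 13/3.
z changes by −(z-row coeff of c)·ratio = −(-1)·(13/3) = 13/3.
New z = 52/3 + (13/3) = 65/3.

65/3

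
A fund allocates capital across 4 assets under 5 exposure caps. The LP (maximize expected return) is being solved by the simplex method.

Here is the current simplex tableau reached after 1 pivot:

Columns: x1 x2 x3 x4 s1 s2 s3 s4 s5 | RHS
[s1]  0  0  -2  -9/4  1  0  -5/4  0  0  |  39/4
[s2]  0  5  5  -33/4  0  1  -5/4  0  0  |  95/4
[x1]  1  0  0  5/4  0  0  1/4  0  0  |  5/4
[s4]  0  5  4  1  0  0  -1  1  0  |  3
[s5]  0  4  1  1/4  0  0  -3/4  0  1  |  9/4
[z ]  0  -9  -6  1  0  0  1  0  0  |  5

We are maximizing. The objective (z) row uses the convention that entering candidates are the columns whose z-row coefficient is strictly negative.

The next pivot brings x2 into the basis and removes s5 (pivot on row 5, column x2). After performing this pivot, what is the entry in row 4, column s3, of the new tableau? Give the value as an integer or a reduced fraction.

-1/16

Pivot element is row 5, column x2: 4.
Normalize row 5: new (row 5, s3) = (-3/4)/4 = -3/16.
row 4 ← row 4 − 5·(new row 5): -1 − 5·(-3/16) = -1/16.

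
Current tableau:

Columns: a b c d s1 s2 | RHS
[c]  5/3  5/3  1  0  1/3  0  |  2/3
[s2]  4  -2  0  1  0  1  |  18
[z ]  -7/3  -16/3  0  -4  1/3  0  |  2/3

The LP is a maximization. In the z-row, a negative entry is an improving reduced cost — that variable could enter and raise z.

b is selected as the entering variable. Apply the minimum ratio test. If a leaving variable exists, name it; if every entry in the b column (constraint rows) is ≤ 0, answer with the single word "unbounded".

Ratios: row 1 (c): (2/3)/(5/3) = 2/5; row 2 (s2): entry -2 ≤ 0, skip.
Minimum ratio is in the c row, so c leaves.

c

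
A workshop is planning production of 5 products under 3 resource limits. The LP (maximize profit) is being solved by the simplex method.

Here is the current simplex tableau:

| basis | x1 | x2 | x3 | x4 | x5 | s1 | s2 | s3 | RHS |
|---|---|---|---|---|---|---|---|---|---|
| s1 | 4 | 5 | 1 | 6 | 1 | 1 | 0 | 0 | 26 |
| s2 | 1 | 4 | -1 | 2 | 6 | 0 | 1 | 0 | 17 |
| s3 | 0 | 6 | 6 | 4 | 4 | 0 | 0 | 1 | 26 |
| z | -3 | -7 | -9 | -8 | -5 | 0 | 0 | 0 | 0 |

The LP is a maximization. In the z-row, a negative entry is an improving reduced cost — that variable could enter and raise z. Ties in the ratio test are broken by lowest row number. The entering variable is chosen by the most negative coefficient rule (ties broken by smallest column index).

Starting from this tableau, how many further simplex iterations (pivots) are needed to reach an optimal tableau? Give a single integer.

pivot: x3 in, s3 out → z = 39
pivot: x1 in, s1 out → z = 221/4
No improving column remains; optimal.

2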